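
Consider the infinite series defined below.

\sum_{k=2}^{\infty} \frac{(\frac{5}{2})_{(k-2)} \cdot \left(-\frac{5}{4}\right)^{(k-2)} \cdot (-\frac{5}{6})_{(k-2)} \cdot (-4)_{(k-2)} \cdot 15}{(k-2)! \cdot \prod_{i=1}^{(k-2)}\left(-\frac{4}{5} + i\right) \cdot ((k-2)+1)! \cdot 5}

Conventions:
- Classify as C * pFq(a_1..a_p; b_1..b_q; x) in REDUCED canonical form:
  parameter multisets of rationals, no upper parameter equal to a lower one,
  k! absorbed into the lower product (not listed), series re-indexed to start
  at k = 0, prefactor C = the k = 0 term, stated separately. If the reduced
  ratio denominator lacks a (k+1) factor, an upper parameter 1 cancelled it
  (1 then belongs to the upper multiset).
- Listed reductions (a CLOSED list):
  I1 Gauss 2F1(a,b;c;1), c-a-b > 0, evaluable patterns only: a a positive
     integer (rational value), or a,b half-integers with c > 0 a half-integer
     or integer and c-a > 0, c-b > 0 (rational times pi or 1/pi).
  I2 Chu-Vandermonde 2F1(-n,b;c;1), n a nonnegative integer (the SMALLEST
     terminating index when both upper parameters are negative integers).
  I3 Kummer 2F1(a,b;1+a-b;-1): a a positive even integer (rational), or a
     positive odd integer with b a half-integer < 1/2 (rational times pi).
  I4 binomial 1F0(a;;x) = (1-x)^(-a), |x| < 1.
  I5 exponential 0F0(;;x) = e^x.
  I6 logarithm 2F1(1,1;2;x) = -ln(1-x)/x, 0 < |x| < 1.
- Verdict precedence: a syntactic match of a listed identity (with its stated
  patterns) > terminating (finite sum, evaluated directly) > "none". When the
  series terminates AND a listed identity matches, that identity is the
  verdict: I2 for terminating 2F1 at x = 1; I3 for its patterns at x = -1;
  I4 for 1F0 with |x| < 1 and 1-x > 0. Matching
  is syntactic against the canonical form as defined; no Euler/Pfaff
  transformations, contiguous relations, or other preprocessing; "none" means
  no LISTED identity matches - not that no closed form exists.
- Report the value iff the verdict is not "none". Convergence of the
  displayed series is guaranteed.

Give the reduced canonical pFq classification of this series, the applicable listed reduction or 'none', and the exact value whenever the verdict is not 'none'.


At argument -\frac{5}{4}: a 3F2 with upper {-4, -\frac{5}{6}, \frac{5}{2}}, lower {\frac{1}{5}, 2}, scaled by C = 3. Verdict: terminating - upper -4 stops the sum at k = 4; the 5 terms are added exactly. Exact value: -\frac{565092887419}{4982833152}.

The tell: from the first term 3: the lower running product (prefactor 3) is a rising factorial.
Term ratio: r(k) = -\frac{5}{4} * (k-4) (k-\frac{5}{6}) (k+\frac{5}{2}) / [(k+\frac{1}{5}) (k+2) (k+1)] ; factor over Q: parameters, x = -\frac{5}{4}, and C = 3.


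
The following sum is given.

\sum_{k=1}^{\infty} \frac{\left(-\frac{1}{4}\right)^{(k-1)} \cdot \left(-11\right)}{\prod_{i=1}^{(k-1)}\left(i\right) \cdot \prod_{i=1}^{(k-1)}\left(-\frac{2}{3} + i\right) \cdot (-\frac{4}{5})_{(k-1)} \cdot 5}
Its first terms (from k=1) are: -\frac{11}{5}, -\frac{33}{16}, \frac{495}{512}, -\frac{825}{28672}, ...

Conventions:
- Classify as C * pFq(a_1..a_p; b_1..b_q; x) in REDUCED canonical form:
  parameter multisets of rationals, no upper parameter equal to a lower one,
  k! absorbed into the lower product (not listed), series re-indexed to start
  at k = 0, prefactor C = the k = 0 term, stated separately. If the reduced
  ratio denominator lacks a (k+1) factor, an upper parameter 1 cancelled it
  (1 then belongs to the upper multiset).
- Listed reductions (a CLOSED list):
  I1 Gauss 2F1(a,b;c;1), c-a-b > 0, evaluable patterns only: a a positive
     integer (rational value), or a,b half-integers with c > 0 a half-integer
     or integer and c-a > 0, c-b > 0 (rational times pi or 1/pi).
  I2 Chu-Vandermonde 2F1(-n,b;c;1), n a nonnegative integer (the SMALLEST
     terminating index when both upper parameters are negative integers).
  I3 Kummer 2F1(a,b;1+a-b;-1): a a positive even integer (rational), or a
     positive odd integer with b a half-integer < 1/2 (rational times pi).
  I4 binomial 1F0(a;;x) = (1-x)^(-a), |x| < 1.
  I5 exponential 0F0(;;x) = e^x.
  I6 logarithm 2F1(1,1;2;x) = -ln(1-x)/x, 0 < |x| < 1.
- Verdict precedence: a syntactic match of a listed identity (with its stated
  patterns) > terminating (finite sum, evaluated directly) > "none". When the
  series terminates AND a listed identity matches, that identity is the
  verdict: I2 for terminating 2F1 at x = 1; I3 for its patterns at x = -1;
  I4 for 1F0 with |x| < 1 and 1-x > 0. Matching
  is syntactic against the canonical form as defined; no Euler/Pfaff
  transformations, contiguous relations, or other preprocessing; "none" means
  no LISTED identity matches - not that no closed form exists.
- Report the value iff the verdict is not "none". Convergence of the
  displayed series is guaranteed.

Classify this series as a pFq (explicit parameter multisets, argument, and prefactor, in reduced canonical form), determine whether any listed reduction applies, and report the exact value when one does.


Reduced: x = -\frac{1}{4}, 0F2, upper = {-}, lower = {-\frac{4}{5}, \frac{1}{3}}, C = -\frac{11}{5}. Verdict: none - this 0F2 at x = -\frac{1}{4} matches no listed pattern, and upper {-} holds no stopper.

Key observation: from the first term -\frac{11}{5}: the product of the first k integers (C = -11/5) is k!.
Consecutive-term ratio: r(k) = -\frac{1}{4} * 1 / [(k-\frac{4}{5}) (k+\frac{1}{3}) (k+1)] - poly over poly, x = -\frac{1}{4} from leading terms; C = -\frac{11}{5} at k = 0.


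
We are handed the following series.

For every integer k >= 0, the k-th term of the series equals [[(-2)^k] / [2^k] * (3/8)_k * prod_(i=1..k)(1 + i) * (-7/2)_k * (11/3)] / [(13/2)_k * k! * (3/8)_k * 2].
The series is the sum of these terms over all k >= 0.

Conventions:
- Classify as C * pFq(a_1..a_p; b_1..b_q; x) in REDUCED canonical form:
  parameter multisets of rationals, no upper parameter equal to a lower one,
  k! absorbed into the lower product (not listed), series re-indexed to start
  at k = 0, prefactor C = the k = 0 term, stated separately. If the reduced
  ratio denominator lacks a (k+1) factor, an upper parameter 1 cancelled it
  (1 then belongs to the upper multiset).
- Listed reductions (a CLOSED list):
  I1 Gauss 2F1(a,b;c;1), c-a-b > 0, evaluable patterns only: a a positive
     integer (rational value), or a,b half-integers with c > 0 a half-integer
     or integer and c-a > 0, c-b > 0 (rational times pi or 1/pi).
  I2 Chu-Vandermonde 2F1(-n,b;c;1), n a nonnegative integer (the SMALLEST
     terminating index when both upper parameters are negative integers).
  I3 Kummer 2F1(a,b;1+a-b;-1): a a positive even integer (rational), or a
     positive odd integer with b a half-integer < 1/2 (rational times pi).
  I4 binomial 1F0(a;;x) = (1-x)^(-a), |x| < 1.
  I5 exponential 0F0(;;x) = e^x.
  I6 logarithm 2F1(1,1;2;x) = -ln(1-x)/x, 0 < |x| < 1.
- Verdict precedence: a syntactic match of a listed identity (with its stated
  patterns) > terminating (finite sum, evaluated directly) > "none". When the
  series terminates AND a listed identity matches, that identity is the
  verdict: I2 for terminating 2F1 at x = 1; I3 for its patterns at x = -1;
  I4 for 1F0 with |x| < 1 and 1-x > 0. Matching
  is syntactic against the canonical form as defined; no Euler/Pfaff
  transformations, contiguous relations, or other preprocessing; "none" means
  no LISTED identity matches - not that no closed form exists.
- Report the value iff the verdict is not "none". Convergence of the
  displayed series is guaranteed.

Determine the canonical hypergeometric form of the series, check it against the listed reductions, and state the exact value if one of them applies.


x = -1 here; the reduced form reads 2F1, upper {-7/2, 2}, lower {13/2}, C = 11/6. Verdict at x = -1: Kummer (I3) matches (x = -1; c = 13/2 equals 1+a-b for upper {-7/2, 2}: listed pattern). Value: 121/24.

First insight: from the first term 11/6: the two k-th powers (prefactor 11/6) combine into one argument.
Ratio: r(k) = (-1) * (k-7/2) (k+2) / [(k+13/2) (k+1)] ; factor over Q: parameters, x = (-1), and C = 11/6.


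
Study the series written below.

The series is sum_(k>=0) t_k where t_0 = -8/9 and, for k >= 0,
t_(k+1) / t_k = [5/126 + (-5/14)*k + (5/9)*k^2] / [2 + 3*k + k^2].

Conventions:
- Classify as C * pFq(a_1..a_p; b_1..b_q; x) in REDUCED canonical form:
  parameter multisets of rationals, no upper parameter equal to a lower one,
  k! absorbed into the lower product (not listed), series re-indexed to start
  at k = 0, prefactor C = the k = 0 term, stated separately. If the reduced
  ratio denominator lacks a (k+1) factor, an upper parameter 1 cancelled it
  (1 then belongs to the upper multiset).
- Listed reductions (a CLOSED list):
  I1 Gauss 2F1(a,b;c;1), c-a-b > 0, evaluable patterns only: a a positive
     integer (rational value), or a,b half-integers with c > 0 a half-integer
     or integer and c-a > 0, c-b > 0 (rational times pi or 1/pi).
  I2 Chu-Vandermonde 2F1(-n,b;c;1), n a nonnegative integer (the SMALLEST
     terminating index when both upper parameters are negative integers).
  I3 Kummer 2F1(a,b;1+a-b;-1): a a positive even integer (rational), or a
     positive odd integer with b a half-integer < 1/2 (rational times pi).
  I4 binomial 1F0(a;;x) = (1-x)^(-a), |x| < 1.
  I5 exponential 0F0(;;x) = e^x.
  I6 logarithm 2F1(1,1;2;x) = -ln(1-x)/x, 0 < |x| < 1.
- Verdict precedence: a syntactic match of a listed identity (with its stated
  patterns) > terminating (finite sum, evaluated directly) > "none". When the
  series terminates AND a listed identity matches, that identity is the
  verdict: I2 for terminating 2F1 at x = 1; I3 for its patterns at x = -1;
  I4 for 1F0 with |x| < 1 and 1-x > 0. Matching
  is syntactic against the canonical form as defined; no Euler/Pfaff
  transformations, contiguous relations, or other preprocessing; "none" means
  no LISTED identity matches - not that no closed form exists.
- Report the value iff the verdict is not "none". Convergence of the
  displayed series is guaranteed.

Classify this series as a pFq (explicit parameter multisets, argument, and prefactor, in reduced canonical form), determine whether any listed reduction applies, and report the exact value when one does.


Key step: from the first term -8/9: the expanded ratio factors over Q; C = -8/9, roots give parameters.
Consecutive-term ratio: r(k) = (5/9) * (k-1/2) (k-1/7) / [(k+2) (k+1)] - poly over poly, x = (5/9) from leading terms; C = -8/9 at k = 0.

This is -8/9 * 2F1(-1/2, -1/7; 2; 5/9) in reduced canonical form. Verdict: none - at argument 5/9 the multisets {-1/2, -1/7} ; {2} match no listed identity.


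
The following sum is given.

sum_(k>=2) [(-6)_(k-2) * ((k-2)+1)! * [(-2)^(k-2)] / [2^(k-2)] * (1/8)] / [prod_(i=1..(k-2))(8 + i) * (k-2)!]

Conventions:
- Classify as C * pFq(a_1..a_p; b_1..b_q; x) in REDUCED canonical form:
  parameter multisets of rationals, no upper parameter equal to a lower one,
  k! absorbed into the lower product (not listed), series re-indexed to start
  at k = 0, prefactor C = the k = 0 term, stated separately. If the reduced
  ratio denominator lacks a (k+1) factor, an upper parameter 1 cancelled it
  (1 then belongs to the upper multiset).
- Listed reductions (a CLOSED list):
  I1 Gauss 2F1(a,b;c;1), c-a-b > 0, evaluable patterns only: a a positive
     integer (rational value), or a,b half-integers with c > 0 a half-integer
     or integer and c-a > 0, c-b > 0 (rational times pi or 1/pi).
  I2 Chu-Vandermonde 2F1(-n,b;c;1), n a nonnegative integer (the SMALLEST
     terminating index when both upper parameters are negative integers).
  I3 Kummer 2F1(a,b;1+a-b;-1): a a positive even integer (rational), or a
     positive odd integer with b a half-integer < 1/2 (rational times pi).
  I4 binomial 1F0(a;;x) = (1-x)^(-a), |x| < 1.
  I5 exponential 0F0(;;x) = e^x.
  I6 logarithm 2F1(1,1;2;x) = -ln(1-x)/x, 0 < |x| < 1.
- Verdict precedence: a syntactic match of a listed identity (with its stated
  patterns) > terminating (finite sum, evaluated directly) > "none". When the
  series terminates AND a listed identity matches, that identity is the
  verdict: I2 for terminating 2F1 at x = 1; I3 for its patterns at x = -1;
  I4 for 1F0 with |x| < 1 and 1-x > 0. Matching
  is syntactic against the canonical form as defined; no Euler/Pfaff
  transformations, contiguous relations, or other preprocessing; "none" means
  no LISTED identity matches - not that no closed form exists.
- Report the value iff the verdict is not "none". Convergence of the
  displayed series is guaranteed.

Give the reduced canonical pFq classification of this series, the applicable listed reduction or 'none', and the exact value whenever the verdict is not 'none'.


x = -1 here; the reduced form reads 2F1, upper {-6, 2}, lower {9}, C = 1/8. Verdict: this is Kummer (I3) (x = -1; c = 9 equals 1+a-b for upper {-6, 2}: listed pattern). Exact value: 1/2.

The tell: from the first term 1/8: the two k-th powers (prefactor 1/8) combine into one argument.
Adjacent-term ratio: r(k) = (-1) * (k-6) (k+2) / [(k+9) (k+1)] - poly over poly, x = (-1) from leading terms; C = 1/8 at k = 0.


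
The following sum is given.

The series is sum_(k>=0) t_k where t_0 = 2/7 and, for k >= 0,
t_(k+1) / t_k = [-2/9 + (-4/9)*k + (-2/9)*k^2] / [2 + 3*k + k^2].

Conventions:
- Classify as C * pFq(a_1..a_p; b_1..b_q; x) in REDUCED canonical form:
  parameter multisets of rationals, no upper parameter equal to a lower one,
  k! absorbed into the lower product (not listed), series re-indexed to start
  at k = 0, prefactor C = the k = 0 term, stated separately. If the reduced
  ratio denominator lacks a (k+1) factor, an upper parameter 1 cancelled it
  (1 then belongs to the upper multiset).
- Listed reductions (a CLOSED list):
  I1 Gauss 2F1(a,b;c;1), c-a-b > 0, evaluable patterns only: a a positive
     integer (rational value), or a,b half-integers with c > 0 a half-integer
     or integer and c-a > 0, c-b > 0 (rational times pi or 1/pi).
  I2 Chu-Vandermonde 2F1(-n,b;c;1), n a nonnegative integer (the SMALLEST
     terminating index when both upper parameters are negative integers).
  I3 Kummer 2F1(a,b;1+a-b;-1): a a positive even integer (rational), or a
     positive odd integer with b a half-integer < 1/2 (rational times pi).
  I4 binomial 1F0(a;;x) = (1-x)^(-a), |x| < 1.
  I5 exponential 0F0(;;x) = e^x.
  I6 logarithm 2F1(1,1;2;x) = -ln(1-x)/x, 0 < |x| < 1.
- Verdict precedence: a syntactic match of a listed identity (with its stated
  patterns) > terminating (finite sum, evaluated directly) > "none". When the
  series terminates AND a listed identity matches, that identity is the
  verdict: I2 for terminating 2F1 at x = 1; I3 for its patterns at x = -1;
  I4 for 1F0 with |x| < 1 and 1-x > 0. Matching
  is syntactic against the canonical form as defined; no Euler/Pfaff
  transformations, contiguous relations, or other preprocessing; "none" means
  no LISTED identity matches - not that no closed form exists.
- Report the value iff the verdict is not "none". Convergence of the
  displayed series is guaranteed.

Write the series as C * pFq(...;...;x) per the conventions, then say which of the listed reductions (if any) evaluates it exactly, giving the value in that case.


x = -2/9 here; the reduced form reads 2F1, upper {1, 1}, lower {2}, C = 2/7. Verdict: the I6 logarithm reduction matches (the logarithm: parameters (1,1;2), x = -2/9). Its exact value is (9/7) * ln(11/9).

Structural cue: x = (-2/9) and the expanded ratio factors over Q; C = 2/7, roots give parameters.
Consecutive-term ratio: r(k) = (-2/9) * (k+1) (k+1) / [(k+2) (k+1)] ; factor over Q: parameters, x = (-2/9), and C = 2/7.


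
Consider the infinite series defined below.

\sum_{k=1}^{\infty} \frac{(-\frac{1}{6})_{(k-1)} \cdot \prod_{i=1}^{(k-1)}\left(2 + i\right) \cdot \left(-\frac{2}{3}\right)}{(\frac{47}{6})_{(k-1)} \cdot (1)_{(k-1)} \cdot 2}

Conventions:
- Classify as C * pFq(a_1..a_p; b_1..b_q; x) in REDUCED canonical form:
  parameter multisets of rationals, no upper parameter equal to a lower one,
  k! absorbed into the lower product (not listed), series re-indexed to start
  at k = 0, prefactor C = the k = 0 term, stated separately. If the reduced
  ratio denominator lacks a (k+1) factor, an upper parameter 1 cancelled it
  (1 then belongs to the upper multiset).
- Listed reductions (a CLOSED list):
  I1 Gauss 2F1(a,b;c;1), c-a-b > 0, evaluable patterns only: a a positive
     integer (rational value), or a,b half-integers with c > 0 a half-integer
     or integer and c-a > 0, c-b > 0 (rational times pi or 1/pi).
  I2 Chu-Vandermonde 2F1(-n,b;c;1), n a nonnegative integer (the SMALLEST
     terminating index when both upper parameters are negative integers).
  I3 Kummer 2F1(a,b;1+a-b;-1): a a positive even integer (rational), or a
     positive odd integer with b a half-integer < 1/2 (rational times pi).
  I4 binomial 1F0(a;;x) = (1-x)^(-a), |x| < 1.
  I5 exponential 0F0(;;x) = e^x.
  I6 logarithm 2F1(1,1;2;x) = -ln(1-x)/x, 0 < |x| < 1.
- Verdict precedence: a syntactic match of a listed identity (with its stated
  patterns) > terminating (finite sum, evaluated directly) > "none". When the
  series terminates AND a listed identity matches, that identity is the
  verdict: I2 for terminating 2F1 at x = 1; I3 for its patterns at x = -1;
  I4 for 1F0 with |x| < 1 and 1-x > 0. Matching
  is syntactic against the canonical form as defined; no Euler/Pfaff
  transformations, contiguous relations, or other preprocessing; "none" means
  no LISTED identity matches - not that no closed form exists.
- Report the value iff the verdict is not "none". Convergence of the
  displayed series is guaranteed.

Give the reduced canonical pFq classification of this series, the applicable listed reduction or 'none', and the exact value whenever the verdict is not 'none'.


Classification (C = -\frac{1}{3}): 2F1 with upper {-\frac{1}{6}, 3}, lower {\frac{47}{6}}, argument x = 1. Verdict: Gauss's theorem (I1) matches (x = 1: the Gamma ratio telescopes since c-a-b = 5 > 0 and a = 3 in Z>0). Exact value: -\frac{1189}{3888}.

The tell: t_0 = -\frac{1}{3} here, and (1)_k (C = -1/3) is k! itself.
Adjacent-term ratio: r(k) = 1 * (k-\frac{1}{6}) (k+3) / [(k+\frac{47}{6}) (k+1)] - rational in k, leading ratio 1; with t_0 = -\frac{1}{3}, classification follows.


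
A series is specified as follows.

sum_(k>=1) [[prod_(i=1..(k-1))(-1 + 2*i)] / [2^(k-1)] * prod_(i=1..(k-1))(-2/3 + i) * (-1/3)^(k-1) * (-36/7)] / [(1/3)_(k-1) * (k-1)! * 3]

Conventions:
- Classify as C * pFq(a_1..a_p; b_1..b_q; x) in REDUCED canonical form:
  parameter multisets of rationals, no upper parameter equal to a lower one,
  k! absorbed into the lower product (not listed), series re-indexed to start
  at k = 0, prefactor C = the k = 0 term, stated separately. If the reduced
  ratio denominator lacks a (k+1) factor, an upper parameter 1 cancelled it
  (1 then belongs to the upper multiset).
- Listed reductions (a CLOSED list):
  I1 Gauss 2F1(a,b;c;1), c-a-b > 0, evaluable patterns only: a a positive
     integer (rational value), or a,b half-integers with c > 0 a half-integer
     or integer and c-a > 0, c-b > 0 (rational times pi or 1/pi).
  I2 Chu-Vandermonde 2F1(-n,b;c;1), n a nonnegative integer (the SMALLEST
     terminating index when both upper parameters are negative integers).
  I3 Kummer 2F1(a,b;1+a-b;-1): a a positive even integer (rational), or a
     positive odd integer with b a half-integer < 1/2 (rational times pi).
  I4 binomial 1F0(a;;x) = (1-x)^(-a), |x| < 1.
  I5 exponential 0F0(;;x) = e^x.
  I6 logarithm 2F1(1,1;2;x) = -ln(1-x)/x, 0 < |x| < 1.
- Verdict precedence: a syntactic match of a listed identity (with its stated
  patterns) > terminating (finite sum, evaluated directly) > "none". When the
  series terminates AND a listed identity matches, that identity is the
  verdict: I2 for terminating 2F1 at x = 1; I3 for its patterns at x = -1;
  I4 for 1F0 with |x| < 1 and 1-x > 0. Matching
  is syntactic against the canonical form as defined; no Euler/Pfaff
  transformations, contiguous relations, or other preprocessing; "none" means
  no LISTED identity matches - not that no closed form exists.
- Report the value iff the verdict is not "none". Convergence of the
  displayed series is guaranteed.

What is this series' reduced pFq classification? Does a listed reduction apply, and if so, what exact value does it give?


First insight: with t_0 = -12/7, the parameter 1/3 appears in both the upper and lower lists and cancels.
Term ratio: r(k) = (-1/3) * (k+1/2) / [(k+1)] - poly over poly, x = (-1/3) from leading terms; C = -12/7 at k = 0.

x = -1/3 here; the reduced form reads 1F0, upper {1/2}, lower {-}, C = -12/7. Verdict: this is binomial (I4) (the 1F0 binomial series: exponent -1/2, x = -1/3). Its exact value is (-12/7) * (4/3)^(-1/2).


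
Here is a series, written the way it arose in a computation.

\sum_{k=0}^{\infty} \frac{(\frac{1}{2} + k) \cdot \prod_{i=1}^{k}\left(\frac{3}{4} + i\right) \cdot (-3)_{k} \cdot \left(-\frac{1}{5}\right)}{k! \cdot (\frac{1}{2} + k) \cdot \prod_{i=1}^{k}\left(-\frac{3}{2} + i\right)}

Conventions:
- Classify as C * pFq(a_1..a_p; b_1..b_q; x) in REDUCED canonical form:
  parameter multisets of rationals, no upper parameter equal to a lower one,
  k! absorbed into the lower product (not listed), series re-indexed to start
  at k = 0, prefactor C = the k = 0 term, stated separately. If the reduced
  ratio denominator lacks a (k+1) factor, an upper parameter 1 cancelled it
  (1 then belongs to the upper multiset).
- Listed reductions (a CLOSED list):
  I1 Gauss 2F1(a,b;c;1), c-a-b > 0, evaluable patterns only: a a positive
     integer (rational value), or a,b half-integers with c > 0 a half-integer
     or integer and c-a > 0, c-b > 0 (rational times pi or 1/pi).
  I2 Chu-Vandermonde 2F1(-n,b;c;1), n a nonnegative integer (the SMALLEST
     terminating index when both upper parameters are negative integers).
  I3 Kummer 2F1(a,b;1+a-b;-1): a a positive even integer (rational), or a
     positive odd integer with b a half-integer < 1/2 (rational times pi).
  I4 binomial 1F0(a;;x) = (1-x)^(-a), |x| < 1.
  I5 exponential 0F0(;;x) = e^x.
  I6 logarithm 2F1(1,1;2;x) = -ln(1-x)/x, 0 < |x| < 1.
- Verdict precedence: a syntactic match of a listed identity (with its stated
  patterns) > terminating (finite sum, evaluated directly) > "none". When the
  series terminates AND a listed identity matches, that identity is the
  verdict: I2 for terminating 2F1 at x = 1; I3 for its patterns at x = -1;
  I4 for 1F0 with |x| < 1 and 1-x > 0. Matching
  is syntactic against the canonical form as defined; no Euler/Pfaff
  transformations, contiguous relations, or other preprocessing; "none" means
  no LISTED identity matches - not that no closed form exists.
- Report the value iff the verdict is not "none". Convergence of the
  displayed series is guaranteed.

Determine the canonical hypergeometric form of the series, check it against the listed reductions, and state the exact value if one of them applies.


x = 1 here; the reduced form reads 2F1, upper {-3, \frac{7}{4}}, lower {-\frac{1}{2}}, C = -\frac{1}{5}. Verdict (x = 1): the Chu-Vandermonde identity I2 applies (terminating 2F1 at x = 1 with n = 3, b = 7/4, c = -\frac{1}{2}). Exact value: -\frac{3}{8}.

The tell: x = 1 and the running product (C = -1/5, x = 1) telescopes to a rising factorial.
Adjacent-term ratio: r(k) = 1 * (k-3) (k+\frac{7}{4}) / [(k-\frac{1}{2}) (k+1)] - rational in k, leading ratio 1; with t_0 = -\frac{1}{5}, classification follows.


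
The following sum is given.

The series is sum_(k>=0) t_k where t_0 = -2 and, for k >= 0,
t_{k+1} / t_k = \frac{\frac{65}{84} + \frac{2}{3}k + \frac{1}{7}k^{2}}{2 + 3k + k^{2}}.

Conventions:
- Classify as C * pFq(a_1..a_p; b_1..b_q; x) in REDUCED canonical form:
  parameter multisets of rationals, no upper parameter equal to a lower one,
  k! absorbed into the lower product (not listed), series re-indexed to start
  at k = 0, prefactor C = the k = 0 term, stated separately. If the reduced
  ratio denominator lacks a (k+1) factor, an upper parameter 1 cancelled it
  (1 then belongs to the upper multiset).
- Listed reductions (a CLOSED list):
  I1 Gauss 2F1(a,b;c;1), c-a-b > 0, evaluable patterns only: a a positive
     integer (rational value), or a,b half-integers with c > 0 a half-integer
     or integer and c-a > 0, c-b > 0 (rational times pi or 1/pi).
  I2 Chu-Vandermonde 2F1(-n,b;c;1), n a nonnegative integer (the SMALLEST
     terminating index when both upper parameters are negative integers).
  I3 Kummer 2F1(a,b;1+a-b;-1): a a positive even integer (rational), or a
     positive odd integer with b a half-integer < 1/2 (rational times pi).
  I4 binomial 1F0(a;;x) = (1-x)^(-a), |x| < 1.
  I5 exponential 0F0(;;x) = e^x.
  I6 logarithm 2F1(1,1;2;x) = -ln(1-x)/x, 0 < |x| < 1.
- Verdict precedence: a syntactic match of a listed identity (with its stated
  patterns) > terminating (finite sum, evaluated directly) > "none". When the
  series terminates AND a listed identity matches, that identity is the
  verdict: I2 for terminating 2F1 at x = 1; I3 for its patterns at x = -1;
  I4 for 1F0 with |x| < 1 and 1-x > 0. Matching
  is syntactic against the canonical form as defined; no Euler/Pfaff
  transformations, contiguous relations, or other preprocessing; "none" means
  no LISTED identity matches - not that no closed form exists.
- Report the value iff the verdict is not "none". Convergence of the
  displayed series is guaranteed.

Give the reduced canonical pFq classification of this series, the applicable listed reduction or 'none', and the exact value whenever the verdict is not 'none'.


This is -2 * 2F1(\frac{13}{6}, \frac{5}{2}; 2; \frac{1}{7}) in reduced canonical form. Verdict: no listed reduction: x = \frac{1}{7} and upper {\frac{13}{6}, \frac{5}{2}} fail every I1-I6 pattern.

Key step: with t_0 = -2, roots of the ratio polynomials (prefactor -2) are the negated parameters.
Term ratio: r(k) = \frac{1}{7} * (k+\frac{13}{6}) (k+\frac{5}{2}) / [(k+2) (k+1)] ; factor over Q: parameters, x = \frac{1}{7}, and C = -2.


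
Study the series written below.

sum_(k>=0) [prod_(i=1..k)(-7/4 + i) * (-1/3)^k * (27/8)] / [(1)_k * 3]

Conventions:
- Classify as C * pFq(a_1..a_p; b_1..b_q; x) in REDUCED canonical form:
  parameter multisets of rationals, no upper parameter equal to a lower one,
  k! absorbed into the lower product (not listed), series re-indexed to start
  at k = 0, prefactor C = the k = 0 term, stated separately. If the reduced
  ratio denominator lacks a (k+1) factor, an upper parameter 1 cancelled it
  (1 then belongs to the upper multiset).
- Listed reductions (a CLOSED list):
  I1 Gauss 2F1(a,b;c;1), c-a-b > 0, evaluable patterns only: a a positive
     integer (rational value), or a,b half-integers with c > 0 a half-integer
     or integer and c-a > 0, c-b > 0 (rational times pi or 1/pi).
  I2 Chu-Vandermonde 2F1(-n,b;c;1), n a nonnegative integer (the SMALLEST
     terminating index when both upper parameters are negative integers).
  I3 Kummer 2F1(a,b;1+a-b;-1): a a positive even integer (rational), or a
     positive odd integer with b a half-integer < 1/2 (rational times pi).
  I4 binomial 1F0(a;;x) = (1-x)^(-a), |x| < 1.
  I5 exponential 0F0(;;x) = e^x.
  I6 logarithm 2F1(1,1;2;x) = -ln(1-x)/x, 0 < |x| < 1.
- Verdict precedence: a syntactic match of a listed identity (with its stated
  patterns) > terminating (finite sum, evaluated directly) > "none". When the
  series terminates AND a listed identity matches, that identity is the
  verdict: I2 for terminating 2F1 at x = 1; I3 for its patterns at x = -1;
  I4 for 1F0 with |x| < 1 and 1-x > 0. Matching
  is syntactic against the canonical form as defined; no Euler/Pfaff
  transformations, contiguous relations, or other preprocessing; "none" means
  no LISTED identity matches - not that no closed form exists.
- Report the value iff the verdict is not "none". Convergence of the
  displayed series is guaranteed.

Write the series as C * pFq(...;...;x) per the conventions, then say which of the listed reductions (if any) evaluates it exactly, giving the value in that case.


Classification (C = 9/8): 1F0 with upper {-3/4}, lower {-}, argument x = -1/3. Verdict: binomial (I4) applies (the 1F0 binomial series: exponent 3/4, x = -1/3). Value: (9/8) * (4/3)^(3/4).

The tell: x = (-1/3) and (1)_k (C = 9/8, x = -1/3) is k! itself.
Ratio: r(k) = (-1/3) * (k-3/4) / [(k+1)] - rational in k. x = (-1/3); t_0 = 9/8; negate the roots.


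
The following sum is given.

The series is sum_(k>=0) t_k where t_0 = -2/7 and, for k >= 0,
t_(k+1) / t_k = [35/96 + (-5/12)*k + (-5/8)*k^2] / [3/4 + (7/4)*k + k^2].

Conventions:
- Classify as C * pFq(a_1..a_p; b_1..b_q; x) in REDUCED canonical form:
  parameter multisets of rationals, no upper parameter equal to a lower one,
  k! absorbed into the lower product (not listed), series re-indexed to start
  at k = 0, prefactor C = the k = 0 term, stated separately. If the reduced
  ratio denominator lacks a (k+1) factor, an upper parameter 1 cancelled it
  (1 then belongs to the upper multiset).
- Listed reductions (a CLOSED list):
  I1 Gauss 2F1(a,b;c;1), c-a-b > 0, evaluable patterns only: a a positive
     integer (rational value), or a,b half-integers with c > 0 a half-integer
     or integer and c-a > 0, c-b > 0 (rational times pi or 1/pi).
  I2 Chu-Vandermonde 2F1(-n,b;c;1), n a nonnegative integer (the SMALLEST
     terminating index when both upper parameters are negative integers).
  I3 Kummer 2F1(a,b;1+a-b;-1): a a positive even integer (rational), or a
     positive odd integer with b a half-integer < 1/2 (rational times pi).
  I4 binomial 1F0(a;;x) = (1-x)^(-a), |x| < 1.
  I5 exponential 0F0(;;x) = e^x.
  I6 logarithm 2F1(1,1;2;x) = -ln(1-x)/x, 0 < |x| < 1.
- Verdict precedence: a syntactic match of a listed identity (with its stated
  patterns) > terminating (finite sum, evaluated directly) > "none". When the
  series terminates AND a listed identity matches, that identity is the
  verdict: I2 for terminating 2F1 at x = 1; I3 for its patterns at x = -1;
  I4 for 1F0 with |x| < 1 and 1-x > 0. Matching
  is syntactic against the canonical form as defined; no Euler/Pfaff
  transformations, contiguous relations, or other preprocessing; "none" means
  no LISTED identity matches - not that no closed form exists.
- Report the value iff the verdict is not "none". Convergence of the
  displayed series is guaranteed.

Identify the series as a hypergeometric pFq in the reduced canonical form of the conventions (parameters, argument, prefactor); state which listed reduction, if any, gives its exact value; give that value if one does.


Canonical form: C = -2/7 times 2F1 with upper {-1/2, 7/6}, lower {3/4}, x = -5/8. Verdict: none here - no I1-I6 shape fits x = -5/8 with lower {3/4}.

The tell: with t_0 = -2/7, factor the ratio over Q (C = -2/7): negated roots = parameters.
Consecutive-term ratio: r(k) = (-5/8) * (k-1/2) (k+7/6) / [(k+3/4) (k+1)] ; factor over Q: parameters, x = (-5/8), and C = -2/7.


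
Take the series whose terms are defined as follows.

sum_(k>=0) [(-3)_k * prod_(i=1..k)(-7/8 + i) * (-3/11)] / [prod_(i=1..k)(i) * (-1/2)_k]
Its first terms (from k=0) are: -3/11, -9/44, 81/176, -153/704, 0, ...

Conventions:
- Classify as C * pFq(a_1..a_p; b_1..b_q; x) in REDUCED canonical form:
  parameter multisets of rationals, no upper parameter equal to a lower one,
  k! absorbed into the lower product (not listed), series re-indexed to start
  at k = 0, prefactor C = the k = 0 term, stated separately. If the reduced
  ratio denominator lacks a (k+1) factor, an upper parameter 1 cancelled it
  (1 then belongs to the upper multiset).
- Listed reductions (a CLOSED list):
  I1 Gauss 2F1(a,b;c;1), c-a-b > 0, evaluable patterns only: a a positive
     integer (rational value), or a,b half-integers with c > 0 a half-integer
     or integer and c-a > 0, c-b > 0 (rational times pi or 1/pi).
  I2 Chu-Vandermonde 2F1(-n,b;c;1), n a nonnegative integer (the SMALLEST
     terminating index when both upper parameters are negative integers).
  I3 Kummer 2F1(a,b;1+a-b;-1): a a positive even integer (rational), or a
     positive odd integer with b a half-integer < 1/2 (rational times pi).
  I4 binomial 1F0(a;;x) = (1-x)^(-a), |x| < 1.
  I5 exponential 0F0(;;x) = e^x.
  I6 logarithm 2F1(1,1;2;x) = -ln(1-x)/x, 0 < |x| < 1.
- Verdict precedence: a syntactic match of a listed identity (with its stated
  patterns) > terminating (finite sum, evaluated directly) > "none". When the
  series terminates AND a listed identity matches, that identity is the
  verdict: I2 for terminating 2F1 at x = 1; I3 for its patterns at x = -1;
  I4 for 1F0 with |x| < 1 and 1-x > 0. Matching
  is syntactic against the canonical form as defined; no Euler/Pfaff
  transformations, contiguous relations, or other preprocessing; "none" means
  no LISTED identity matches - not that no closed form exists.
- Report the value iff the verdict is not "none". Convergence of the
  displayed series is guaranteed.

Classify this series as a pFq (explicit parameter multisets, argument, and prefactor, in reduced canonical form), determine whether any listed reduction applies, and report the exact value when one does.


The series (x = 1) is 2F1: upper {-3, 1/8}, lower {-1/2}, prefactor -3/11. Verdict at x = 1: the Chu-Vandermonde identity I2 matches (terminating 2F1 at x = 1 with n = 3, b = 1/8, c = -1/2). Sum: -15/64.

First insight: t_0 being -3/11, the running product (C = -3/11) telescopes to a rising factorial.
Ratio: r(k) = 1 * (k-3) (k+1/8) / [(k-1/2) (k+1)] - rational in k. x = 1; t_0 = -3/11; negate the roots.


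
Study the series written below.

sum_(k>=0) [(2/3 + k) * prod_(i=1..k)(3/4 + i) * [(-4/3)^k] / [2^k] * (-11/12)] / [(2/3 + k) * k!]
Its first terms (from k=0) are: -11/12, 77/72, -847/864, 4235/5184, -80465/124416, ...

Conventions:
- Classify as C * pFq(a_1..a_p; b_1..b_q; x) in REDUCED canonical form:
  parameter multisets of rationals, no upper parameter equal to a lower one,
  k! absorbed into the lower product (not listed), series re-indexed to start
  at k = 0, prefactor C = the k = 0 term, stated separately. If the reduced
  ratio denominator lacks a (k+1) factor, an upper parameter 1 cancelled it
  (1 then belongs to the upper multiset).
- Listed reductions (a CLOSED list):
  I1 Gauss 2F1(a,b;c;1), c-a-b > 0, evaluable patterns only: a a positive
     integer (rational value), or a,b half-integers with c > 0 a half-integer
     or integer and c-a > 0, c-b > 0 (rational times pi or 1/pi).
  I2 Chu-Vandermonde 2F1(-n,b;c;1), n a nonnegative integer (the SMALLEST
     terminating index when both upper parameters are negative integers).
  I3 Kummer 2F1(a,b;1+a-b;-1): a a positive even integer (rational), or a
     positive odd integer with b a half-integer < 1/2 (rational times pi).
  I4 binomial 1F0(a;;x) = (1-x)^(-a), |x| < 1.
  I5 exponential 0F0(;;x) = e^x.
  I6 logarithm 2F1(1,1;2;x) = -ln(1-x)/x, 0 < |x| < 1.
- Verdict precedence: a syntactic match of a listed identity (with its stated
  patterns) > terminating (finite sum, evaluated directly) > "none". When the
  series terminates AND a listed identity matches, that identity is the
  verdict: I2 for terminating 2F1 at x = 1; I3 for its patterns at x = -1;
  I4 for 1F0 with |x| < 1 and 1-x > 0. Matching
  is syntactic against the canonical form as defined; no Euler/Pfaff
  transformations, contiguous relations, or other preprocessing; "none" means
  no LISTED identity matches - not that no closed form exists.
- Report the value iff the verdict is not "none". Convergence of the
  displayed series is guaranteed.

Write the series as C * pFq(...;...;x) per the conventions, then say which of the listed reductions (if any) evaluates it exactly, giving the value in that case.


With C = -11/12: the canonical form is 1F0(7/4; -; -2/3). Verdict at x = -2/3: the I4 binomial reduction matches (the 1F0 binomial series: exponent -7/4, x = -2/3). Hence: (-11/12) * (5/3)^(-7/4).

The tell: from the first term -11/12: the running product (C = -11/12) telescopes to a rising factorial.
Consecutive-term ratio: r(k) = (-2/3) * (k+7/4) / [(k+1)] - rational in k. x = (-2/3); t_0 = -11/12; negate the roots.


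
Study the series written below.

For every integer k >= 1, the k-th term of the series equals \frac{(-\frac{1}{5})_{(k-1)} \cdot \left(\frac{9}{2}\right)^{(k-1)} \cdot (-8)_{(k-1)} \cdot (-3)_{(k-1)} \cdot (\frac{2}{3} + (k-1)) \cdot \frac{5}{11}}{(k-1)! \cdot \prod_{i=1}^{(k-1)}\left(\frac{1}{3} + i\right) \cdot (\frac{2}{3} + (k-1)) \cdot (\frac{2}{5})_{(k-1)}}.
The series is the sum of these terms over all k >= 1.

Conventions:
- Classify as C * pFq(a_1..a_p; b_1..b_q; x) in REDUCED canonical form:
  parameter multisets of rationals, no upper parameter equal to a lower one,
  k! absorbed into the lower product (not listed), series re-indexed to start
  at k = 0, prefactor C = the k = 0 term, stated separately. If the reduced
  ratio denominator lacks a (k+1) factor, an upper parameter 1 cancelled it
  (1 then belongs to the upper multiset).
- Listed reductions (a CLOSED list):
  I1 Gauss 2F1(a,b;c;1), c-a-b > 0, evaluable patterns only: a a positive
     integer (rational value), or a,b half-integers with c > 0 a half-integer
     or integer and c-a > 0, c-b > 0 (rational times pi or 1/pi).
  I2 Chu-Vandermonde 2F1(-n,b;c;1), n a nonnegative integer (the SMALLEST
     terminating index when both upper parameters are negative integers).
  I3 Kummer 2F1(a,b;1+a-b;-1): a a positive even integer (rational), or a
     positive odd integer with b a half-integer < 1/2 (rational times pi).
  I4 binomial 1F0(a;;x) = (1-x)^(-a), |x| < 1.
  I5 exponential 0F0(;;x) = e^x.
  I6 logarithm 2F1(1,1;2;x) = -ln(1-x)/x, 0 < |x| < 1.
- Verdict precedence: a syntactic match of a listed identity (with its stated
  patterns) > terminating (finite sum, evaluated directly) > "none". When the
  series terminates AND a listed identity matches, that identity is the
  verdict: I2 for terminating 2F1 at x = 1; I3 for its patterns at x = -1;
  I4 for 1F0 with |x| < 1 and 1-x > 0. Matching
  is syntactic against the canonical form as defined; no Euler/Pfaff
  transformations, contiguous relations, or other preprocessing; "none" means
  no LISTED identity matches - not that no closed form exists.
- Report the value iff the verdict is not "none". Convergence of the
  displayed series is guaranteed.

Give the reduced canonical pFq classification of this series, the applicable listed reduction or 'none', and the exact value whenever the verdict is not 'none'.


x = \frac{9}{2} here; the reduced form reads 3F2, upper {-8, -3, -\frac{1}{5}}, lower {\frac{2}{5}, \frac{4}{3}}, C = \frac{5}{11}. Verdict: terminating - no listed pattern fits, but -3 in the upper list cuts the series at k = 3; direct evaluation. Sum: -\frac{275687}{616}.

First insight: x = \frac{9}{2} and the factor k + 2/3 cancels (top and bottom), leaving C = 5/11, x = 9/2.
Consecutive-term ratio: r(k) = \frac{9}{2} * (k-8) (k-3) (k-\frac{1}{5}) / [(k+\frac{2}{5}) (k+\frac{4}{3}) (k+1)] ; factor over Q: parameters, x = \frac{9}{2}, and C = \frac{5}{11}.


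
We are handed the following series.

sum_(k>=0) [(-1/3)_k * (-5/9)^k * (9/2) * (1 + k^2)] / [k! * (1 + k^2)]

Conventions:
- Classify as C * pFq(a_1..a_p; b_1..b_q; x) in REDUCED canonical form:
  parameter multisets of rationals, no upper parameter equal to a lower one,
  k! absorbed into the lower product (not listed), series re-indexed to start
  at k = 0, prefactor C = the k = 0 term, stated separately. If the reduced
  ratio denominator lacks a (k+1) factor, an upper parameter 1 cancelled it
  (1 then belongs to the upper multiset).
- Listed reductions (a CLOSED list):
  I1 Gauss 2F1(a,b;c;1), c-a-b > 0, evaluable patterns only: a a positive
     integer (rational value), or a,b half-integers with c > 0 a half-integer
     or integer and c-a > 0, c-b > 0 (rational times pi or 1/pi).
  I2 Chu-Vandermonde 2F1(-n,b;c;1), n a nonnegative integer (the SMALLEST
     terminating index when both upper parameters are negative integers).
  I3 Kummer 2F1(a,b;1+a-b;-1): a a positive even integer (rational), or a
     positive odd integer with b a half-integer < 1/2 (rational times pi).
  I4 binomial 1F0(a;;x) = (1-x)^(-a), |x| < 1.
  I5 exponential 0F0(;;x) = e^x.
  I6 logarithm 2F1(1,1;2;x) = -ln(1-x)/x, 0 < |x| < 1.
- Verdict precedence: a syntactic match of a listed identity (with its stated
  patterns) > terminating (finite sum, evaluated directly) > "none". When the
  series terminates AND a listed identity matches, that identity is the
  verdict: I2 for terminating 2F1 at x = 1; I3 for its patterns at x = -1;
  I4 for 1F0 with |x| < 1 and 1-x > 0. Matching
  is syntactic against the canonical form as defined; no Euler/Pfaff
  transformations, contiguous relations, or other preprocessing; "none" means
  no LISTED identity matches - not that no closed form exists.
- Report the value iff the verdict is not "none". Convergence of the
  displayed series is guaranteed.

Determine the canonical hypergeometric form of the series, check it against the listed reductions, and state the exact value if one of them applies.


Prefactor 9/2, argument -5/9: 1F0 with upper {-1/3} over lower {-}. Verdict: the I4 binomial reduction matches (the 1F0 binomial series: exponent 1/3, x = -5/9). Its exact value is (9/2) * (14/9)^(1/3).

The tell: t_0 being 9/2, k^2 + 1 divides numerator and denominator alike; prefactor 9/2 after cancelling.
Adjacent-term ratio: r(k) = (-5/9) * (k-1/3) / [(k+1)] - rational in k. x = (-5/9); t_0 = 9/2; negate the roots.
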